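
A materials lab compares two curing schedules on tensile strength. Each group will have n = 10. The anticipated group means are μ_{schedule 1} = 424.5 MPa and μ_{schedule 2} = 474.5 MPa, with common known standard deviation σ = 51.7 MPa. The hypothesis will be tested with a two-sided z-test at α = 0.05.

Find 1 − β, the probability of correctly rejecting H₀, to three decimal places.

Power ≈ 0.580

Standardized effect: d = |μ_{schedule 1} − μ_{schedule 2}| / σ = |424.5 − 474.5| / 51.7 = 0.9671
Noncentrality parameter: δ = d·√(n/2) = 0.9671 × √(10/2) = 2.1625
Critical value for a two-sided test at α = 0.05: z_{α/2} = 1.960.
Power = Φ(δ − 1.960) + Φ(−δ − 1.960) = Φ(0.203) + Φ(-4.123) = 0.5803 + 0.0000 = 0.5803.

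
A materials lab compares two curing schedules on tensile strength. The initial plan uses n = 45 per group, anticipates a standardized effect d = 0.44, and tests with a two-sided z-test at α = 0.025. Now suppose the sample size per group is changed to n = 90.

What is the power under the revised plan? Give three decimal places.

With n = 90 per group: δ = d·√(n/2) = 0.44 × √(90/2) = 2.9516. Critical value z_{0.0125} = 2.241.
Revised power = Φ(δ − 2.241) + Φ(−δ − 2.241) = Φ(0.710) + Φ(-5.193) = 0.7612 + 0.0000 = 0.7612.

Power ≈ 0.761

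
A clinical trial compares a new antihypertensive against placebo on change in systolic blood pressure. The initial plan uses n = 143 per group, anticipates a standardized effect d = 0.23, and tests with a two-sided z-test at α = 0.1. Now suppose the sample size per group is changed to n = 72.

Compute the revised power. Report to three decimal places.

Power ≈ 0.397

With n = 72 per group: δ = d·√(n/2) = 0.23 × √(72/2) = 1.3800. Critical value z_{0.05} = 1.645.
Revised power = Φ(δ − 1.645) + Φ(−δ − 1.645) = Φ(-0.265) + Φ(-3.025) = 0.3956 + 0.0012 = 0.3968.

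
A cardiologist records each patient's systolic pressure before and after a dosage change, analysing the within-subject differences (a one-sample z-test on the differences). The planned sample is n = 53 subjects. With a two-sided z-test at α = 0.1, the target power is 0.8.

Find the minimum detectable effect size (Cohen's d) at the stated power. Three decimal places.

Need Φ(δ − 1.645) = 0.8, so δ = 1.645 + 0.842 = 2.486.
(Lower-tail contribution to power is negligible for δ > 0.)
δ = d·√n ⇒ d = δ/√n = 2.486/√53 = 0.3415.

d ≈ 0.342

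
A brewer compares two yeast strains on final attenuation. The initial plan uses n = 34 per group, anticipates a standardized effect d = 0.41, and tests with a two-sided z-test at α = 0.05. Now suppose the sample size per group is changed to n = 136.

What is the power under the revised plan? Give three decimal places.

With n = 136 per group: δ = d·√(n/2) = 0.41 × √(136/2) = 3.3809. Critical value z_{0.025} = 1.960.
Revised power = Φ(δ − 1.960) + Φ(−δ − 1.960) = Φ(1.421) + Φ(-5.341) = 0.9223 + 0.0000 = 0.9223.

Power ≈ 0.922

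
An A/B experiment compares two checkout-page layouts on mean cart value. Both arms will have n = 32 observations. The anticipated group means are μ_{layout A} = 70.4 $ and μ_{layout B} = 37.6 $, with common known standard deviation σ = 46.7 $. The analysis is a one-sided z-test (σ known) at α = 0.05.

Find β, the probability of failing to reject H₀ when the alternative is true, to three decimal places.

Standardized effect: d = |μ_{layout A} − μ_{layout B}| / σ = |70.4 − 37.6| / 46.7 = 0.7024
Noncentrality parameter: δ = d·√(n/2) = 0.7024 × √(32/2) = 2.8094
One-sided α = 0.05 → critical value z_{0.05} = 1.645.
Power = P(Z > 1.645 − δ) = Φ(1.165) = 0.8779.
Type II error: β = 1 − power = 1 − 0.8779 = 0.1221.

β ≈ 0.122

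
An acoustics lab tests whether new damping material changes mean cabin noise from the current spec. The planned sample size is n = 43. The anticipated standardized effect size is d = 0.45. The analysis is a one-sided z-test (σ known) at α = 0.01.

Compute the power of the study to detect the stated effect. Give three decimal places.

Power ≈ 0.734

Noncentrality parameter: δ = d·√n = 0.45 × √43 = 2.9508
Critical value for a one-sided test at α = 0.01: z_α = 2.326.
Power = P(Z > 2.326 − δ) = Φ(0.624) = 0.7339.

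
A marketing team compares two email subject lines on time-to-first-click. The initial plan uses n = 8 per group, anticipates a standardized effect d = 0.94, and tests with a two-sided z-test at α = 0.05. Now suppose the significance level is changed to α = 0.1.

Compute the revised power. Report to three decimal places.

δ = d·√(n/2) = 0.94 × √(8/2) = 1.8800 (unchanged). New critical value: z_{0.05} = 1.645.
Revised power = Φ(δ − 1.645) + Φ(−δ − 1.645) = Φ(0.235) + Φ(-3.525) = 0.5930 + 0.0002 = 0.5932.

Power ≈ 0.593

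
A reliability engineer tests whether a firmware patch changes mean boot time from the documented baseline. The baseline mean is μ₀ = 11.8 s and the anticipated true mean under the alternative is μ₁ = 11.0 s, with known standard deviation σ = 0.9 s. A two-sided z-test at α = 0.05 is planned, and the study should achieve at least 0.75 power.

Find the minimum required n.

n = 9

Standardized effect: d = |μ₁ − μ₀| / σ = |11.0 − 11.8| / 0.9 = 0.8889
For power 0.75 need Φ(δ − z_{0.025}) = 0.75, so δ = z_{0.025} + z_{0.25} = 1.960 + 0.674 = 2.634.
(The Φ(−δ − z_{α/2}) term is vanishingly small for δ > 0 and is dropped in the standard sample-size formula.)
δ = d·√n ⇒ n = (δ/d)² = (2.634 / 0.8889)² = 8.78.
Rounding up, n = 9.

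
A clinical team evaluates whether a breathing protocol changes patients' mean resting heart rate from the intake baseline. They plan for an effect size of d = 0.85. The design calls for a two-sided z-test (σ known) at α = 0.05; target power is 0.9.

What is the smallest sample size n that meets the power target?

n = 15

Set Φ(δ − 1.960) = 0.9; then δ − 1.960 = Φ⁻¹(0.9) = 1.282, giving δ = 3.242.
(Ignoring the negligible lower-tail rejection probability gives the usual closed-form inversion.)
δ = d·√n ⇒ n = (δ/d)² = (3.242 / 0.85)² = 14.54.
Rounding up, n = 15.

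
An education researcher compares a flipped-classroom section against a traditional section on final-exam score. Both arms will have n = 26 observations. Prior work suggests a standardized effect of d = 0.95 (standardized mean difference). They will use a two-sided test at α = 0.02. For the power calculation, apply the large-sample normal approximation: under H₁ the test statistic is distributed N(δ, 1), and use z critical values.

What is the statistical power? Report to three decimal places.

Power ≈ 0.864

Noncentrality parameter: δ = d·√(n/2) = 0.95 × √(26/2) = 3.4253
Critical value for a two-sided test at α = 0.02: z_{α/2} = 2.326.
Power = Φ(δ − 2.326) + Φ(−δ − 2.326) = Φ(1.099) + Φ(-5.752) = 0.8641 + 0.0000 = 0.8641.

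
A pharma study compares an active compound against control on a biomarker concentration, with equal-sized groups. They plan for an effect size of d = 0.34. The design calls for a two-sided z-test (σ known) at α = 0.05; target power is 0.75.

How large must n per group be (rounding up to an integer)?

For power 0.75 need Φ(δ − z_{0.025}) = 0.75, so δ = z_{0.025} + z_{0.25} = 1.960 + 0.674 = 2.634.
(For δ > 0 the lower-tail rejection region contributes negligibly to power, so the one-term inversion is standard.)
δ = d·√(n/2) ⇒ n = 2(δ/d)² = 2 × (2.634 / 0.34)² = 120.08.
Round up to the next whole unit.

n = 121 per group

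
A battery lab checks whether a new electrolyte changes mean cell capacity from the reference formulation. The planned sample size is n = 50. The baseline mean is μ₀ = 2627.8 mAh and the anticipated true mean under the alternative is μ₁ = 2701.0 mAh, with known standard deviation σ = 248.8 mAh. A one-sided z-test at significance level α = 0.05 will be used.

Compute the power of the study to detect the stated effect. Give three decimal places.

Standardized effect: d = |μ₁ − μ₀| / σ = |2701.0 − 2627.8| / 248.8 = 0.2942
Noncentrality parameter: δ = d·√n = 0.2942 × √50 = 2.0804
One-sided α = 0.05 → critical value z_{0.05} = 1.645.
Power = P(Z > 1.645 − δ) = Φ(0.436) = 0.6684.

Power ≈ 0.668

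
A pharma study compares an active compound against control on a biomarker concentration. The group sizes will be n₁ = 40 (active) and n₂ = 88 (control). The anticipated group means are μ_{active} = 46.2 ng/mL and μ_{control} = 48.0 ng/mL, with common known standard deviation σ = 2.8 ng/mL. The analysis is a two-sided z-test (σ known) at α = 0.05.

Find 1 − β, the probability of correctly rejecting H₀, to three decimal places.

Standardized effect: d = |μ_{active} − μ_{control}| / σ = |46.2 − 48.0| / 2.8 = 0.6429
Noncentrality parameter: δ = d / √(1/n₁ + 1/n₂) = 0.6429 / √(1/40 + 1/88) = 3.3712
Two-sided α = 0.05 → critical value z_{0.025} = 1.960.
Power = Φ(δ − 1.960) + Φ(−δ − 1.960) = Φ(1.411) + Φ(-5.331) = 0.9209 + 0.0000 = 0.9209.

Power ≈ 0.921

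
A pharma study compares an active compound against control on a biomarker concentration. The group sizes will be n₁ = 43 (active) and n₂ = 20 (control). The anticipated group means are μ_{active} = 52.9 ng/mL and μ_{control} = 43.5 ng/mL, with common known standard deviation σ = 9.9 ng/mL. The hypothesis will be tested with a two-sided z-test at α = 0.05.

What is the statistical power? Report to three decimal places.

Standardized effect: d = |μ_{active} − μ_{control}| / σ = |52.9 − 43.5| / 9.9 = 0.9495
Noncentrality parameter: δ = d / √(1/n₁ + 1/n₂) = 0.9495 / √(1/43 + 1/20) = 3.5081
Critical value for a two-sided test at α = 0.05: z_{α/2} = 1.960.
Power = Φ(δ − 1.960) + Φ(−δ − 1.960) = Φ(1.548) + Φ(-5.468) = 0.9392 + 0.0000 = 0.9392.

Power ≈ 0.939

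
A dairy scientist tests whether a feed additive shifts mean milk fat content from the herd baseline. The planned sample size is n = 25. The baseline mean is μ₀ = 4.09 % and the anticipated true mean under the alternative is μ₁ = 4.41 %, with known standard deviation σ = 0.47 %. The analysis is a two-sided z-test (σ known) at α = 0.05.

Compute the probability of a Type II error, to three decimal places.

Standardized effect: d = |μ₁ − μ₀| / σ = |4.41 − 4.09| / 0.47 = 0.6809
Noncentrality parameter: δ = d·√n = 0.6809 × √25 = 3.4043
Two-sided α = 0.05 → critical value z_{0.025} = 1.960.
Power = Φ(δ − 1.960) + Φ(−δ − 1.960) = Φ(1.444) + Φ(-5.364) = 0.9257 + 0.0000 = 0.9257.
Type II error: β = 1 − power = 1 − 0.9257 = 0.0743.

β ≈ 0.074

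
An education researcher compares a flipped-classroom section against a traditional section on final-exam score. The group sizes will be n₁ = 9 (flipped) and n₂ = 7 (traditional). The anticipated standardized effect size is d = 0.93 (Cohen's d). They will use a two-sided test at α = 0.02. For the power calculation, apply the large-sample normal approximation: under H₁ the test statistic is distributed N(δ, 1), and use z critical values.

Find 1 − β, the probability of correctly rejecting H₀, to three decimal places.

Power ≈ 0.315

Noncentrality parameter: λ = d / √(1/n₁ + 1/n₂) = 0.93 / √(1/9 + 1/7) = 1.8454
Critical value for a two-sided test at α = 0.02: z_{α/2} = 2.326.
Power = Φ(λ − 2.326) + Φ(−λ − 2.326) = Φ(-0.481) + Φ(-4.172) = 0.3153 + 0.0000 = 0.3153.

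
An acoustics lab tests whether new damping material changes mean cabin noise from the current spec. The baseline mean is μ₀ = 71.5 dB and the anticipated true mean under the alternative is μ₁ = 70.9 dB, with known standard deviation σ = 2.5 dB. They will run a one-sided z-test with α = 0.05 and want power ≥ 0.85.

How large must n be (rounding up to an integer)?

Standardized effect: d = |μ₁ − μ₀| / σ = |70.9 − 71.5| / 2.5 = 0.2400
Set Φ(δ − 1.645) = 0.85; then δ − 1.645 = Φ⁻¹(0.85) = 1.036, giving δ = 2.681.
δ = d·√n ⇒ n = (δ/d)² = (2.681 / 0.2400)² = 124.81.
Rounding up, n = 125.

n = 125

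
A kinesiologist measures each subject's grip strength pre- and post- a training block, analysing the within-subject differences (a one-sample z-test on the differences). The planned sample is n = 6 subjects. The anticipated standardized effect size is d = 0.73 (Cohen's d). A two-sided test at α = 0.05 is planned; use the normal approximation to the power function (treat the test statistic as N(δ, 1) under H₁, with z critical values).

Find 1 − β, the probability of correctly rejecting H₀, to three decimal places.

Noncentrality parameter: δ = d·√n = 0.73 × √6 = 1.7881
Critical value for a two-sided test at α = 0.05: z_{α/2} = 1.960.
Power = Φ(δ − 1.960) + Φ(−δ − 1.960) = Φ(-0.172) + Φ(-3.748) = 0.4318 + 0.0001 = 0.4319.

Power ≈ 0.432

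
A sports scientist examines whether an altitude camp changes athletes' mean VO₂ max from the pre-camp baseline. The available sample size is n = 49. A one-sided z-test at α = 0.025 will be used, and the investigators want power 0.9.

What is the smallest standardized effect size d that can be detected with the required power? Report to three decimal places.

Required noncentrality: δ = z_{0.025} + z_{0.10} = 1.960 + 1.282 = 3.242.
δ = d·√n ⇒ d = δ/√n = 3.242/√49 = 0.4631.

d ≈ 0.463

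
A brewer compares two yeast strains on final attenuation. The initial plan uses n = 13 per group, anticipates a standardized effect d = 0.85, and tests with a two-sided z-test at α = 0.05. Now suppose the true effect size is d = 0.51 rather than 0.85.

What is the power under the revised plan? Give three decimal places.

Power ≈ 0.255

With d = 0.51: δ = d·√(n/2) = 0.51 × √(13/2) = 1.3002. Critical value z_{0.025} = 1.960.
Revised power = Φ(δ − 1.960) + Φ(−δ − 1.960) = Φ(-0.660) + Φ(-3.260) = 0.2547 + 0.0006 = 0.2553.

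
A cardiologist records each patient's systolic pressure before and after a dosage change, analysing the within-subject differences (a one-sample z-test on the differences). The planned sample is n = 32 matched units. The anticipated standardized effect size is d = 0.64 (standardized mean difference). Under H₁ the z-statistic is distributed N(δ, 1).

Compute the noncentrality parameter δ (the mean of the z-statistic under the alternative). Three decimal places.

The noncentrality parameter scales effect size by the design's sample-size factor: δ = d·√n = 0.64 × √32 = 3.6204

δ ≈ 3.620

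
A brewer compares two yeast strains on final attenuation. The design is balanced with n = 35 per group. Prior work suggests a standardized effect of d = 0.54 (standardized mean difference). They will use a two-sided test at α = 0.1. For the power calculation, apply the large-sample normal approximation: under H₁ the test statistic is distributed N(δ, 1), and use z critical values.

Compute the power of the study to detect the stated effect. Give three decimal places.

Power ≈ 0.730

Noncentrality parameter: δ = d·√(n/2) = 0.54 × √(35/2) = 2.2590
Two-sided α = 0.1 → critical value z_{0.05} = 1.645.
Power = Φ(δ − 1.645) + Φ(−δ − 1.645) = Φ(0.614) + Φ(-3.904) = 0.7304 + 0.0000 = 0.7305.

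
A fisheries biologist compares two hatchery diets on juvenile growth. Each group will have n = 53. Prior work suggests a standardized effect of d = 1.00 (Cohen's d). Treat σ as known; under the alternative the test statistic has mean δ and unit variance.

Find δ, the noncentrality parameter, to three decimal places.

δ = d·√(n/2) = 1.00 × √(53/2) = 5.1478

δ ≈ 5.148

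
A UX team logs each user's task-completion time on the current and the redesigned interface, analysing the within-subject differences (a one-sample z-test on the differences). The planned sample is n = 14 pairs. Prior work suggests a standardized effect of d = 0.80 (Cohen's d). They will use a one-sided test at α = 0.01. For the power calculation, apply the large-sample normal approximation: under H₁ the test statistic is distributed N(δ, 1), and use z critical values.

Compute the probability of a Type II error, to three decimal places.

β ≈ 0.252

Noncentrality parameter: δ = d·√n = 0.80 × √14 = 2.9933
One-sided α = 0.01 → critical value z_{0.01} = 2.326.
Power = P(Z > 2.326 − δ) = Φ(0.667) = 0.7476.
Type II error: β = 1 − power = 1 − 0.7476 = 0.2524.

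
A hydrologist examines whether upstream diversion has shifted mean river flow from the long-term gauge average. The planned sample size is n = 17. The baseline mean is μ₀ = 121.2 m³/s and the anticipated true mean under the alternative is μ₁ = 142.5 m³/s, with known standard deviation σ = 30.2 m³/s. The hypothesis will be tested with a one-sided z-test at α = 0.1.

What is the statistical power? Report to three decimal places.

Standardized effect: d = |μ₁ − μ₀| / σ = |142.5 − 121.2| / 30.2 = 0.7053
Noncentrality parameter: δ = d·√n = 0.7053 × √17 = 2.9080
Critical value for a one-sided test at α = 0.1: z_α = 1.282.
Power = Φ(δ − 1.282) = Φ(1.626) = 0.9481.

Power ≈ 0.948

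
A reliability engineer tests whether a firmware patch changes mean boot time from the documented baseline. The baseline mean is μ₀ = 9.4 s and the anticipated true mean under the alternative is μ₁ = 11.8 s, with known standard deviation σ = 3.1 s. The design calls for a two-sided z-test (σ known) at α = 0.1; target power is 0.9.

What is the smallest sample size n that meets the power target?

n = 15

Standardized effect: d = |μ₁ − μ₀| / σ = |11.8 − 9.4| / 3.1 = 0.7742
Set Φ(δ − 1.645) = 0.9; then δ − 1.645 = Φ⁻¹(0.9) = 1.282, giving δ = 2.926.
(For δ > 0 the lower-tail rejection region contributes negligibly to power, so the one-term inversion is standard.)
δ = d·√n ⇒ n = (δ/d)² = (2.926 / 0.7742)² = 14.29.
Rounding up, n = 15.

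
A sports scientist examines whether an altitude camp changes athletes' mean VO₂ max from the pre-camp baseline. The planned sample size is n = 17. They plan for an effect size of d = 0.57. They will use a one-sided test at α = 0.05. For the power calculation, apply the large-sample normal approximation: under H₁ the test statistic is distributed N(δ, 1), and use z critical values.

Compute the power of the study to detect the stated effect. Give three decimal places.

Power ≈ 0.760

Noncentrality parameter: δ = d·√n = 0.57 × √17 = 2.3502
Critical value for a one-sided test at α = 0.05: z_α = 1.645.
Power = Φ(δ − 1.645) = Φ(0.705) = 0.7597.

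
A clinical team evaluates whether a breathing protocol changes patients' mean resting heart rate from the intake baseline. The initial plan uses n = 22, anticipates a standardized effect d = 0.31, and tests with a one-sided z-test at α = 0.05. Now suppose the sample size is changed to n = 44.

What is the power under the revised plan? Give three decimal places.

With n = 44: δ = d·√n = 0.31 × √44 = 2.0563. Critical value z_{0.05} = 1.645.
Revised power = P(Z > 1.645 − δ) = Φ(0.411) = 0.6596.

Power ≈ 0.660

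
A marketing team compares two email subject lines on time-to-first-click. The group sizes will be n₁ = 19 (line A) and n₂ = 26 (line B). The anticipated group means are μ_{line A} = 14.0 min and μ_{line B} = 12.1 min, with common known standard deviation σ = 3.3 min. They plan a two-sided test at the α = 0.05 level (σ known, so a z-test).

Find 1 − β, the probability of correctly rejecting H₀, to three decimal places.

Standardized effect: d = |μ_{line A} − μ_{line B}| / σ = |14.0 − 12.1| / 3.3 = 0.5758
Noncentrality parameter: δ = d / √(1/n₁ + 1/n₂) = 0.5758 / √(1/19 + 1/26) = 1.9076
Critical value for a two-sided test at α = 0.05: z_{α/2} = 1.960.
Power = Φ(δ − 1.960) + Φ(−δ − 1.960) = Φ(-0.052) + Φ(-3.868) = 0.4791 + 0.0001 = 0.4792.

Power ≈ 0.479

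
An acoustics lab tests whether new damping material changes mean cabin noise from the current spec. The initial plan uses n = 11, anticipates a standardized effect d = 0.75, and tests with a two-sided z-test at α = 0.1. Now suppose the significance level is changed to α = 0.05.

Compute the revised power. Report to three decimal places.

δ = d·√n = 0.75 × √11 = 2.4875 (unchanged). New critical value: z_{0.025} = 1.960.
Revised power = Φ(δ − 1.960) + Φ(−δ − 1.960) = Φ(0.528) + Φ(-4.447) = 0.7011 + 0.0000 = 0.7011.

Power ≈ 0.701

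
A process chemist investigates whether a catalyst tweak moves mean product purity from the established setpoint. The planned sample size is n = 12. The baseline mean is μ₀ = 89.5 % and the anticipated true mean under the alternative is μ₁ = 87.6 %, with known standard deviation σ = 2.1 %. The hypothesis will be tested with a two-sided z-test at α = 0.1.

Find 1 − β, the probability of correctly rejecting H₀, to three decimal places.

Power ≈ 0.932

Standardized effect: d = |μ₁ − μ₀| / σ = |87.6 − 89.5| / 2.1 = 0.9048
Noncentrality parameter: δ = d·√n = 0.9048 × √12 = 3.1342
Two-sided α = 0.1 → critical value z_{0.05} = 1.645.
Power = Φ(δ − 1.645) + Φ(−δ − 1.645) = Φ(1.489) + Φ(-4.779) = 0.9318 + 0.0000 = 0.9318.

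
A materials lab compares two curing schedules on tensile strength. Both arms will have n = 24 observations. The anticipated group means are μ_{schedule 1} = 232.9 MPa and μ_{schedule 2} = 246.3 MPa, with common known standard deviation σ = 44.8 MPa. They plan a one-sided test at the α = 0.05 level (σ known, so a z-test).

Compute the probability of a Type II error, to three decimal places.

Standardized effect: d = |μ_{schedule 1} − μ_{schedule 2}| / σ = |232.9 − 246.3| / 44.8 = 0.2991
Noncentrality parameter: δ = d·√(n/2) = 0.2991 × √(24/2) = 1.0361
Critical value for a one-sided test at α = 0.05: z_α = 1.645.
Power = P(Z > 1.645 − δ) = Φ(-0.609) = 0.2714.
Type II error: β = 1 − power = 1 − 0.2714 = 0.7286.

β ≈ 0.729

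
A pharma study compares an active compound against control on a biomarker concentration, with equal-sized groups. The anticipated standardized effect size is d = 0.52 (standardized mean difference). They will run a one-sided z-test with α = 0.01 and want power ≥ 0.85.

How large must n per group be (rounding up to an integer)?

n = 84 per group

For power 0.85 need Φ(δ − z_{0.01}) = 0.85, so δ = z_{0.01} + z_{0.15} = 2.326 + 1.036 = 3.363.
δ = d·√(n/2) ⇒ n = 2(δ/d)² = 2 × (3.363 / 0.52)² = 83.64.
Round up to the next whole unit.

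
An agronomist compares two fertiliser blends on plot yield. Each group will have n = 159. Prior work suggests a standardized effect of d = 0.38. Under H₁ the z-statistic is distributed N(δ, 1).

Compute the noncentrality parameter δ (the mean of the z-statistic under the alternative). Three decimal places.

The noncentrality parameter scales effect size by the design's sample-size factor: δ = d·√(n/2) = 0.38 × √(159/2) = 3.3882

δ ≈ 3.388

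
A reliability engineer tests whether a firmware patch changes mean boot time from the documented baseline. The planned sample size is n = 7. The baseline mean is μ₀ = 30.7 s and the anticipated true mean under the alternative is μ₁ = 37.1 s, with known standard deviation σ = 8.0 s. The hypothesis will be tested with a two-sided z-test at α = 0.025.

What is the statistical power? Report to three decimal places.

Standardized effect: d = |μ₁ − μ₀| / σ = |37.1 − 30.7| / 8.0 = 0.8000
Noncentrality parameter: δ = d·√n = 0.8000 × √7 = 2.1166
Two-sided α = 0.025 → critical value z_{0.0125} = 2.241.
Power = Φ(δ − 2.241) + Φ(−δ − 2.241) = Φ(-0.125) + Φ(-4.358) = 0.4503 + 0.0000 = 0.4503.

Power ≈ 0.450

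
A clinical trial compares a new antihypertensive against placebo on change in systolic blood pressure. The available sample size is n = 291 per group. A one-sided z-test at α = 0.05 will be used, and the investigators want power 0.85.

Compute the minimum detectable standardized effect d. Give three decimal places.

Required noncentrality: δ = z_{0.05} + z_{0.15} = 1.645 + 1.036 = 2.681.
δ = d·√(n/2) ⇒ d = δ/√(n/2) = 2.681/√(291/2) = 0.2223.

d ≈ 0.222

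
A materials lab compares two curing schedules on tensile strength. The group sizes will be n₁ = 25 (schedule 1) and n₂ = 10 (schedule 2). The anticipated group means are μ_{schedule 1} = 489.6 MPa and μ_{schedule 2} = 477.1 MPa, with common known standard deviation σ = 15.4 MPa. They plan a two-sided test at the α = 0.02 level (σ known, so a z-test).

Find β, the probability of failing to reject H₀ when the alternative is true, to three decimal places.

β ≈ 0.562

Standardized effect: d = |μ_{schedule 1} − μ_{schedule 2}| / σ = |489.6 − 477.1| / 15.4 = 0.8117
Noncentrality parameter: δ = d / √(1/n₁ + 1/n₂) = 0.8117 / √(1/25 + 1/10) = 2.1693
Critical value for a two-sided test at α = 0.02: z_{α/2} = 2.326.
Power = Φ(δ − 2.326) + Φ(−δ − 2.326) = Φ(-0.157) + Φ(-4.496) = 0.4376 + 0.0000 = 0.4376.
Type II error: β = 1 − power = 1 − 0.4376 = 0.5624.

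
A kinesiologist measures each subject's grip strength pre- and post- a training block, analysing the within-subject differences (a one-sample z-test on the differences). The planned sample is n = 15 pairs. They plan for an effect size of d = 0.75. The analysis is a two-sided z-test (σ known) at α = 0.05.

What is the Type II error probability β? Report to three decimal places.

Noncentrality parameter: δ = d·√n = 0.75 × √15 = 2.9047
Two-sided α = 0.05 → critical value z_{0.025} = 1.960.
Power = Φ(δ − 1.960) + Φ(−δ − 1.960) = Φ(0.945) + Φ(-4.865) = 0.8276 + 0.0000 = 0.8276.
Type II error: β = 1 − power = 1 − 0.8276 = 0.1724.

β ≈ 0.172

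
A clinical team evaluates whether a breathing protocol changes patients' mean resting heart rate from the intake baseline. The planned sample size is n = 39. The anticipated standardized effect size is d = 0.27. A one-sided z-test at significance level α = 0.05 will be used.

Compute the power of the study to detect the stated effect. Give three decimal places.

Power ≈ 0.516

Noncentrality parameter: δ = d·√n = 0.27 × √39 = 1.6861
Critical value for a one-sided test at α = 0.05: z_α = 1.645.
Power = Φ(δ − 1.645) = Φ(0.041) = 0.5165.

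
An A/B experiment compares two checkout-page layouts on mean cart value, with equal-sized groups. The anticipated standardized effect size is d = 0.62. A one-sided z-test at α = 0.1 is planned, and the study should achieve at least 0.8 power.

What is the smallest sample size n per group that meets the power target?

Set Φ(δ − 1.282) = 0.8; then δ − 1.282 = Φ⁻¹(0.8) = 0.842, giving δ = 2.123.
δ = d·√(n/2) ⇒ n = 2(δ/d)² = 2 × (2.123 / 0.62)² = 23.45.
Round up to the next whole unit.

n = 24 per group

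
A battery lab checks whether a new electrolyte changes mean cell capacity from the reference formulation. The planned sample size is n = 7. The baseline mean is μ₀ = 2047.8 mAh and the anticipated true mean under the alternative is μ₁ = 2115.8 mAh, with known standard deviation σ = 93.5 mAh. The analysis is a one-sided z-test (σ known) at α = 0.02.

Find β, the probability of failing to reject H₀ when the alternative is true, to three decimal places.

β ≈ 0.552

Standardized effect: d = |μ₁ − μ₀| / σ = |2115.8 − 2047.8| / 93.5 = 0.7273
Noncentrality parameter: δ = d·√n = 0.7273 × √7 = 1.9242
One-sided α = 0.02 → critical value z_{0.02} = 2.054.
Power = Φ(δ − 2.054) = Φ(-0.130) = 0.4485.
Type II error: β = 1 − power = 1 − 0.4485 = 0.5515.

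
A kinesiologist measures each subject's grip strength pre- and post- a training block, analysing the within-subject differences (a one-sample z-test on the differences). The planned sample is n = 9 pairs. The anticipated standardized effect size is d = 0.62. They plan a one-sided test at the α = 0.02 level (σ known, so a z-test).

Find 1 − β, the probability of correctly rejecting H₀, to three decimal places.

Power ≈ 0.423

Noncentrality parameter: δ = d·√n = 0.62 × √9 = 1.8600
Critical value for a one-sided test at α = 0.02: z_α = 2.054.
Power = P(Z > 2.054 − δ) = Φ(-0.194) = 0.4232.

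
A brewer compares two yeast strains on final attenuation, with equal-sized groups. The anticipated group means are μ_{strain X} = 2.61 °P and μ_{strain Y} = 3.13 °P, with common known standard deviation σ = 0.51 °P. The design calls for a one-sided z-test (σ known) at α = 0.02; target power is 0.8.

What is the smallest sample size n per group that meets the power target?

n = 17 per group

Standardized effect: d = |μ_{strain X} − μ_{strain Y}| / σ = |2.61 − 3.13| / 0.51 = 1.0196
Set Φ(δ − 2.054) = 0.8; then δ − 2.054 = Φ⁻¹(0.8) = 0.842, giving δ = 2.895.
δ = d·√(n/2) ⇒ n = 2(δ/d)² = 2 × (2.895 / 1.0196)² = 16.13.
Round up to the next whole unit.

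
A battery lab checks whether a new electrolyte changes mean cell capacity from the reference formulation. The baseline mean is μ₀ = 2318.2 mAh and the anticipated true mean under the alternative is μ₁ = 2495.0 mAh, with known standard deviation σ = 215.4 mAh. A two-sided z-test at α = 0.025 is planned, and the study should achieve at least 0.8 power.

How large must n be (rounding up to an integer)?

n = 15

Standardized effect: d = |μ₁ − μ₀| / σ = |2495.0 − 2318.2| / 215.4 = 0.8208
Set Φ(δ − 2.241) = 0.8; then δ − 2.241 = Φ⁻¹(0.8) = 0.842, giving δ = 3.083.
(For δ > 0 the lower-tail rejection region contributes negligibly to power, so the one-term inversion is standard.)
δ = d·√n ⇒ n = (δ/d)² = (3.083 / 0.8208)² = 14.11.
Round up to the next whole unit.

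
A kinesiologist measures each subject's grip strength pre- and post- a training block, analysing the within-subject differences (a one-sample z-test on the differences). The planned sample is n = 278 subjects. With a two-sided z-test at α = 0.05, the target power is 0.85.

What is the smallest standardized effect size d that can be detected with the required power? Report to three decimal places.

d ≈ 0.180

Need Φ(δ − 1.960) = 0.85, so δ = 1.960 + 1.036 = 2.996.
(The second rejection-region term Φ(−δ − z_{α/2}) is negligible and dropped.)
δ = d·√n ⇒ d = δ/√n = 2.996/√278 = 0.1797.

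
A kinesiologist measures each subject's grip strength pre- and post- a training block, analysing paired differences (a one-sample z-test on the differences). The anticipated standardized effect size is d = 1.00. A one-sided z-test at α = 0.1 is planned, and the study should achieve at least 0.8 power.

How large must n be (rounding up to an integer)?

n = 5

For power 0.8 need Φ(δ − z_{0.1}) = 0.8, so δ = z_{0.1} + z_{0.20} = 1.282 + 0.842 = 2.123.
δ = d·√n ⇒ n = (δ/d)² = (2.123 / 1.00)² = 4.51.
Round up to the next whole unit.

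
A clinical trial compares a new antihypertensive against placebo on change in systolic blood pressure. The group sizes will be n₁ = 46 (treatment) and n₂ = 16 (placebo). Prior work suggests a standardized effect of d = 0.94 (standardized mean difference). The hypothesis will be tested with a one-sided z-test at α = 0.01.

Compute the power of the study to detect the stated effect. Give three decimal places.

Power ≈ 0.819

Noncentrality parameter: δ = d / √(1/n₁ + 1/n₂) = 0.94 / √(1/46 + 1/16) = 3.2387
Critical value for a one-sided test at α = 0.01: z_α = 2.326.
Power = Φ(δ − 2.326) = Φ(0.912) = 0.8192.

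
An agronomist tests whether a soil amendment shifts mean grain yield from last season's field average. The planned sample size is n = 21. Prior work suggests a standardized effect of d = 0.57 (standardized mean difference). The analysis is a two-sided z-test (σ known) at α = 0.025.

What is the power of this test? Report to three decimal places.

Noncentrality parameter: λ = d·√n = 0.57 × √21 = 2.6121
Critical value for a two-sided test at α = 0.025: z_{α/2} = 2.241.
Power = Φ(λ − 2.241) + Φ(−λ − 2.241) = Φ(0.371) + Φ(-4.853) = 0.6446 + 0.0000 = 0.6446.

Power ≈ 0.645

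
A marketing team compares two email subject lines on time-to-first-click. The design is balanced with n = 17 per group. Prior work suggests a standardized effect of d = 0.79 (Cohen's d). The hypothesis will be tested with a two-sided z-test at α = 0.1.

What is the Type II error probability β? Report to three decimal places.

β ≈ 0.255

Noncentrality parameter: δ = d·√(n/2) = 0.79 × √(17/2) = 2.3032
Two-sided α = 0.1 → critical value z_{0.05} = 1.645.
Power = Φ(δ − 1.645) + Φ(−δ − 1.645) = Φ(0.658) + Φ(-3.948) = 0.7449 + 0.0000 = 0.7449.
Type II error: β = 1 − power = 1 − 0.7449 = 0.2551.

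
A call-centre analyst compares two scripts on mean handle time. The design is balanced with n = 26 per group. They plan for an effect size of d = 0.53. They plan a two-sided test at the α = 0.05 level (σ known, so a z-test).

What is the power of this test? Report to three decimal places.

Power ≈ 0.481

Noncentrality parameter: δ = d·√(n/2) = 0.53 × √(26/2) = 1.9109
Critical value for a two-sided test at α = 0.05: z_{α/2} = 1.960.
Power = Φ(δ − 1.960) + Φ(−δ − 1.960) = Φ(-0.049) + Φ(-3.871) = 0.4805 + 0.0001 = 0.4805.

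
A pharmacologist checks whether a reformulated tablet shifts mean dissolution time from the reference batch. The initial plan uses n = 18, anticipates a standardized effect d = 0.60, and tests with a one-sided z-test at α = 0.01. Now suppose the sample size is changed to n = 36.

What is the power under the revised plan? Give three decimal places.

With n = 36: δ = d·√n = 0.60 × √36 = 3.6000. Critical value z_{0.01} = 2.326.
Revised power = Φ(δ − 2.326) = Φ(1.274) = 0.8986.

Power ≈ 0.899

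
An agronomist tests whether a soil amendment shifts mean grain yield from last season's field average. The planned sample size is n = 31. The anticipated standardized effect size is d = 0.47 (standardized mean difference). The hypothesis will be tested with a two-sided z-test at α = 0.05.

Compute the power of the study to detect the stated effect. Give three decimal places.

Power ≈ 0.744

Noncentrality parameter: δ = d·√n = 0.47 × √31 = 2.6168
Two-sided α = 0.05 → critical value z_{0.025} = 1.960.
Power = Φ(δ − 1.960) + Φ(−δ − 1.960) = Φ(0.657) + Φ(-4.577) = 0.7444 + 0.0000 = 0.7444.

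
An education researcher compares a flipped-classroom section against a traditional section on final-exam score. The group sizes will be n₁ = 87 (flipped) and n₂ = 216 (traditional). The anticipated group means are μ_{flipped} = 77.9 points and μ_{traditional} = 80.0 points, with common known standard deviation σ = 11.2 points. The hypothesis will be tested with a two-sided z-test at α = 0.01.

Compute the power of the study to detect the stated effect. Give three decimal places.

Power ≈ 0.136

Standardized effect: d = |μ_{flipped} − μ_{traditional}| / σ = |77.9 − 80.0| / 11.2 = 0.1875
Noncentrality parameter: δ = d / √(1/n₁ + 1/n₂) = 0.1875 / √(1/87 + 1/216) = 1.4766
Two-sided α = 0.01 → critical value z_{0.005} = 2.576.
Power = Φ(δ − 2.576) + Φ(−δ − 2.576) = Φ(-1.099) + Φ(-4.052) = 0.1358 + 0.0000 = 0.1359.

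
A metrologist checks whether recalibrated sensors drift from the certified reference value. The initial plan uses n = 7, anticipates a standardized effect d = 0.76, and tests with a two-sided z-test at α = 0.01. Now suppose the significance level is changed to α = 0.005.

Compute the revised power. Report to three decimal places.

Power ≈ 0.213

δ = d·√n = 0.76 × √7 = 2.0108 (unchanged). New critical value: z_{0.0025} = 2.807.
Revised power = Φ(δ − 2.807) + Φ(−δ − 2.807) = Φ(-0.796) + Φ(-4.818) = 0.2129 + 0.0000 = 0.2129.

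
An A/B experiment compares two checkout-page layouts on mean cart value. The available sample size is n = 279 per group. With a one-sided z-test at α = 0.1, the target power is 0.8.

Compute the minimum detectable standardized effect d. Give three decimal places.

Need Φ(δ − 1.282) = 0.8, so δ = 1.282 + 0.842 = 2.123.
δ = d·√(n/2) ⇒ d = δ/√(n/2) = 2.123/√(279/2) = 0.1798.

d ≈ 0.180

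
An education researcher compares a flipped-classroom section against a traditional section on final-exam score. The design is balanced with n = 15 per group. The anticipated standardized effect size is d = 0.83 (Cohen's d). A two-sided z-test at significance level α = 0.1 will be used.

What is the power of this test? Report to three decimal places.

Power ≈ 0.735

Noncentrality parameter: δ = d·√(n/2) = 0.83 × √(15/2) = 2.2730
Two-sided α = 0.1 → critical value z_{0.05} = 1.645.
Power = Φ(δ − 1.645) + Φ(−δ − 1.645) = Φ(0.628) + Φ(-3.918) = 0.7351 + 0.0000 = 0.7351.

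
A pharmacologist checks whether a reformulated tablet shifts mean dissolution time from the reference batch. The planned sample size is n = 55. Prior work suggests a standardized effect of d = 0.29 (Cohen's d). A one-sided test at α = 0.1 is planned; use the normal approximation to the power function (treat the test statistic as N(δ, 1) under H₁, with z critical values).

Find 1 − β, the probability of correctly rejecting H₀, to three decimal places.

Noncentrality parameter: δ = d·√n = 0.29 × √55 = 2.1507
Critical value for a one-sided test at α = 0.1: z_α = 1.282.
Power = Φ(δ − 1.282) = Φ(0.869) = 0.8076.

Power ≈ 0.808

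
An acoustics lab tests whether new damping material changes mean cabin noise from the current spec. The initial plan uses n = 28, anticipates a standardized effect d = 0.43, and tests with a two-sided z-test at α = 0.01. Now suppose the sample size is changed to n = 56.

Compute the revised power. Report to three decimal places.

With n = 56: δ = d·√n = 0.43 × √56 = 3.2178. Critical value z_{0.005} = 2.576.
Revised power = Φ(δ − 2.576) + Φ(−δ − 2.576) = Φ(0.642) + Φ(-5.794) = 0.7396 + 0.0000 = 0.7396.

Power ≈ 0.740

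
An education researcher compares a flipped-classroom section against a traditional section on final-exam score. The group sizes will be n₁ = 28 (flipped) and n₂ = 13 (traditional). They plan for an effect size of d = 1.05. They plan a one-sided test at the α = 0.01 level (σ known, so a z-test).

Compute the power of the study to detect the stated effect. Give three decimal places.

Power ≈ 0.789

Noncentrality parameter: δ = d / √(1/n₁ + 1/n₂) = 1.05 / √(1/28 + 1/13) = 3.1286
One-sided α = 0.01 → critical value z_{0.01} = 2.326.
Power = P(Z > 2.326 − δ) = Φ(0.802) = 0.7888.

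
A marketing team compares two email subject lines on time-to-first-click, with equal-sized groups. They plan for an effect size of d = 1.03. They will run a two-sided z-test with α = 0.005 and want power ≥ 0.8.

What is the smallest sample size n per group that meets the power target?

Set Φ(δ − 2.807) = 0.8; then δ − 2.807 = Φ⁻¹(0.8) = 0.842, giving δ = 3.649.
(For δ > 0 the lower-tail rejection region contributes negligibly to power, so the one-term inversion is standard.)
δ = d·√(n/2) ⇒ n = 2(δ/d)² = 2 × (3.649 / 1.03)² = 25.10.
Rounding up, n = 26 per group.

n = 26 per group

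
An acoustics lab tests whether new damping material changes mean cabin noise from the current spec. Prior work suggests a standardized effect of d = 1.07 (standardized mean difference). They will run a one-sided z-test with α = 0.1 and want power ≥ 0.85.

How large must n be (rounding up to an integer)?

n = 5

Set Φ(δ − 1.282) = 0.85; then δ − 1.282 = Φ⁻¹(0.85) = 1.036, giving δ = 2.318.
δ = d·√n ⇒ n = (δ/d)² = (2.318 / 1.07)² = 4.69.
Rounding up, n = 5.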